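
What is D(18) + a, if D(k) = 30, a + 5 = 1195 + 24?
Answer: 1244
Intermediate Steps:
a = 1214 (a = -5 + (1195 + 24) = -5 + 1219 = 1214)
D(18) + a = 30 + 1214 = 1244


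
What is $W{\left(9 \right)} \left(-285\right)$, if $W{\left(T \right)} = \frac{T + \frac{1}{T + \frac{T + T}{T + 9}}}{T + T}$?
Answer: $- \frac{1729}{12} \approx -144.08$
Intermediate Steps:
$W{\left(T \right)} = \frac{T + \frac{1}{T + \frac{2 T}{9 + T}}}{2 T}$
$W{\left(9 \right)} \left(-285\right) = \frac{9 + 9 + 9^{3} + 11 \cdot 9^{2}}{2 \cdot 81 \left(11 + 9\right)} \left(-285\right) = \frac{1}{2} \cdot \frac{1}{81} \cdot \frac{1}{20} \left(9 + 9 + 729 + 11 \cdot 81\right) \left(-285\right) = \frac{1}{2} \cdot \frac{1}{81} \cdot \frac{1}{20} \left(9 + 9 + 729 + 891\right) \left(-285\right) = \frac{1}{2} \cdot \frac{1}{81} \cdot \frac{1}{20} \cdot 1638 \left(-285\right) = \frac{91}{180} \left(-285\right) = - \frac{1729}{12}$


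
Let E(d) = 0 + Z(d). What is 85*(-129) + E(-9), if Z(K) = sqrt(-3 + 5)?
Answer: -10965 + sqrt(2) ≈ -10964.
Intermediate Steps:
Z(K) = sqrt(2)
E(d) = sqrt(2) (E(d) = 0 + sqrt(2) = sqrt(2))
85*(-129) + E(-9) = 85*(-129) + sqrt(2) = -10965 + sqrt(2)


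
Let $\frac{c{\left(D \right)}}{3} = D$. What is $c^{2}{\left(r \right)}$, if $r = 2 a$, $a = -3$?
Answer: $324$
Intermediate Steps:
$r = -6$ ($r = 2 \left(-3\right) = -6$)
$c{\left(D \right)} = 3 D$
$c^{2}{\left(r \right)} = \left(3 \left(-6\right)\right)^{2} = \left(-18\right)^{2} = 324$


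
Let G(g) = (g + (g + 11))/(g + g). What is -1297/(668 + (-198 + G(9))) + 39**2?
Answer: 12888423/8489 ≈ 1518.3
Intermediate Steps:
G(g) = (11 + 2*g)/(2*g) (G(g) = (g + (11 + g))/((2*g)) = (11 + 2*g)*(1/(2*g)) = (11 + 2*g)/(2*g))
-1297/(668 + (-198 + G(9))) + 39**2 = -1297/(668 + (-198 + (11/2 + 9)/9)) + 39**2 = -1297/(668 + (-198 + (1/9)*(29/2))) + 1521 = -1297/(668 + (-198 + 29/18)) + 1521 = -1297/(668 - 3535/18) + 1521 = -1297/8489/18 + 1521 = -1297*18/8489 + 1521 = -23346/8489 + 1521 = 12888423/8489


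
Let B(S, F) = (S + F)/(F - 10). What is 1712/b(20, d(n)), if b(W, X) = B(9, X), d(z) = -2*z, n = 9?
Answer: 47936/9 ≈ 5326.2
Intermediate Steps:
B(S, F) = (F + S)/(-10 + F)
b(W, X) = (9 + X)/(-10 + X) (b(W, X) = (X + 9)/(-10 + X) = (9 + X)/(-10 + X))
1712/b(20, d(n)) = 1712/(((9 - 2*9)/(-10 - 2*9))) = 1712/(((9 - 18)/(-10 - 18))) = 1712/((-9/(-28))) = 1712/((-1/28*(-9))) = 1712/(9/28) = 1712*(28/9) = 47936/9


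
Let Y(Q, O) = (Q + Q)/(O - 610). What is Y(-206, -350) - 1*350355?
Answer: -84085097/240 ≈ -3.5035e+5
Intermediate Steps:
Y(Q, O) = 2*Q/(-610 + O) (Y(Q, O) = (2*Q)/(-610 + O) = 2*Q/(-610 + O))
Y(-206, -350) - 1*350355 = 2*(-206)/(-610 - 350) - 1*350355 = 2*(-206)/(-960) - 350355 = 2*(-206)*(-1/960) - 350355 = 103/240 - 350355 = -84085097/240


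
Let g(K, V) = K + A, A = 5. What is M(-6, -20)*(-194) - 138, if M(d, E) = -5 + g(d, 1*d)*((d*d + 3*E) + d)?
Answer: -4988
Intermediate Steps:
g(K, V) = 5 + K (g(K, V) = K + 5 = 5 + K)
M(d, E) = -5 + (5 + d)*(d + d² + 3*E) (M(d, E) = -5 + (5 + d)*((d*d + 3*E) + d) = -5 + (5 + d)*((d² + 3*E) + d) = -5 + (5 + d)*(d + d² + 3*E))
M(-6, -20)*(-194) - 138 = (-5 - 6*(5 - 6) + (-6)²*(5 - 6) + 3*(-20)*(5 - 6))*(-194) - 138 = (-5 - 6*(-1) + 36*(-1) + 3*(-20)*(-1))*(-194) - 138 = (-5 + 6 - 36 + 60)*(-194) - 138 = 25*(-194) - 138 = -4850 - 138 = -4988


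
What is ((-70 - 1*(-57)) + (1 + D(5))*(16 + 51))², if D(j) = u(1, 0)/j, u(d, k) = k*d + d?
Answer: 113569/25 ≈ 4542.8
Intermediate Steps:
u(d, k) = d + d*k (u(d, k) = d*k + d = d + d*k)
D(j) = 1/j (D(j) = (1*(1 + 0))/j = (1*1)/j = 1/j)
((-70 - 1*(-57)) + (1 + D(5))*(16 + 51))² = ((-70 - 1*(-57)) + (1 + 1/5)*(16 + 51))² = ((-70 + 57) + (1 + ⅕)*67)² = (-13 + (6/5)*67)² = (-13 + 402/5)² = (337/5)² = 113569/25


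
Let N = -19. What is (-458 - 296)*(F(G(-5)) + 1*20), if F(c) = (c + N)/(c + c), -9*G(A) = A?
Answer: -12818/5 ≈ -2563.6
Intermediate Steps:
G(A) = -A/9
F(c) = (-19 + c)/(2*c) (F(c) = (c - 19)/(c + c) = (-19 + c)/((2*c)) = (-19 + c)*(1/(2*c)) = (-19 + c)/(2*c))
(-458 - 296)*(F(G(-5)) + 1*20) = (-458 - 296)*((-19 - ⅑*(-5))/(2*((-⅑*(-5)))) + 1*20) = -754*((-19 + 5/9)/(2*(5/9)) + 20) = -754*((½)*(9/5)*(-166/9) + 20) = -754*(-83/5 + 20) = -754*17/5 = -12818/5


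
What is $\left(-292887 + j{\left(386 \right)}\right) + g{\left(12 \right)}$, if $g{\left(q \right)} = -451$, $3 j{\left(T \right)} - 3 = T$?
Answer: $- \frac{879625}{3} \approx -2.9321 \cdot 10^{5}$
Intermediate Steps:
$j{\left(T \right)} = 1 + \frac{T}{3}$
$\left(-292887 + j{\left(386 \right)}\right) + g{\left(12 \right)} = \left(-292887 + \left(1 + \frac{1}{3} \cdot 386\right)\right) - 451 = \left(-292887 + \left(1 + \frac{386}{3}\right)\right) - 451 = \left(-292887 + \frac{389}{3}\right) - 451 = - \frac{878272}{3} - 451 = - \frac{879625}{3}$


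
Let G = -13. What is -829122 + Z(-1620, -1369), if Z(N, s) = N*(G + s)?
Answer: 1409718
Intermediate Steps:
Z(N, s) = N*(-13 + s)
-829122 + Z(-1620, -1369) = -829122 - 1620*(-13 - 1369) = -829122 - 1620*(-1382) = -829122 + 2238840 = 1409718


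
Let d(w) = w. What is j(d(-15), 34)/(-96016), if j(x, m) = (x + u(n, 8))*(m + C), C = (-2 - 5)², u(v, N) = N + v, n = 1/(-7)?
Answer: 2075/336056 ≈ 0.0061746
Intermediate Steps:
n = -⅐ (n = 1*(-⅐) = -⅐ ≈ -0.14286)
C = 49 (C = (-7)² = 49)
j(x, m) = (49 + m)*(55/7 + x) (j(x, m) = (x + (8 - ⅐))*(m + 49) = (x + 55/7)*(49 + m) = (55/7 + x)*(49 + m) = (49 + m)*(55/7 + x))
j(d(-15), 34)/(-96016) = (385 + 49*(-15) + (55/7)*34 + 34*(-15))/(-96016) = (385 - 735 + 1870/7 - 510)*(-1/96016) = -4150/7*(-1/96016) = 2075/336056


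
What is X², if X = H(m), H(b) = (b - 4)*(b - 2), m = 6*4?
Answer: 193600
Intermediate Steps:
m = 24
H(b) = (-4 + b)*(-2 + b)
X = 440 (X = 8 + 24² - 6*24 = 8 + 576 - 144 = 440)
X² = 440² = 193600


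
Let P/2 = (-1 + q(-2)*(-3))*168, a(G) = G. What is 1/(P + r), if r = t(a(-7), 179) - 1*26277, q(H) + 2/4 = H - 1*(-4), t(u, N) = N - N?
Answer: -1/28125 ≈ -3.5556e-5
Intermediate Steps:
t(u, N) = 0
q(H) = 7/2 + H (q(H) = -1/2 + (H - 1*(-4)) = -1/2 + (H + 4) = -1/2 + (4 + H) = 7/2 + H)
r = -26277 (r = 0 - 1*26277 = 0 - 26277 = -26277)
P = -1848 (P = 2*((-1 + (7/2 - 2)*(-3))*168) = 2*((-1 + (3/2)*(-3))*168) = 2*((-1 - 9/2)*168) = 2*(-11/2*168) = 2*(-924) = -1848)
1/(P + r) = 1/(-1848 - 26277) = 1/(-28125) = -1/28125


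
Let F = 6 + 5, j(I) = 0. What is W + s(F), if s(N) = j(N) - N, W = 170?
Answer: 159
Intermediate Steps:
F = 11
s(N) = -N (s(N) = 0 - N = -N)
W + s(F) = 170 - 1*11 = 170 - 11 = 159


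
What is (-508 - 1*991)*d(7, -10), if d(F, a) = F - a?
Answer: -25483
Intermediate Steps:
(-508 - 1*991)*d(7, -10) = (-508 - 1*991)*(7 - 1*(-10)) = (-508 - 991)*(7 + 10) = -1499*17 = -25483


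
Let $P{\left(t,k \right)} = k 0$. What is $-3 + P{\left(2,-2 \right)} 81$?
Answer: $-3$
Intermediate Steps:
$P{\left(t,k \right)} = 0$
$-3 + P{\left(2,-2 \right)} 81 = -3 + 0 \cdot 81 = -3 + 0 = -3$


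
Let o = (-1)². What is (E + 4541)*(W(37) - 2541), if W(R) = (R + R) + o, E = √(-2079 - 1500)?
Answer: -11198106 - 2466*I*√3579 ≈ -1.1198e+7 - 1.4753e+5*I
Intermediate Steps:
o = 1
E = I*√3579 (E = √(-3579) = I*√3579 ≈ 59.825*I)
W(R) = 1 + 2*R (W(R) = (R + R) + 1 = 2*R + 1 = 1 + 2*R)
(E + 4541)*(W(37) - 2541) = (I*√3579 + 4541)*((1 + 2*37) - 2541) = (4541 + I*√3579)*((1 + 74) - 2541) = (4541 + I*√3579)*(75 - 2541) = (4541 + I*√3579)*(-2466) = -11198106 - 2466*I*√3579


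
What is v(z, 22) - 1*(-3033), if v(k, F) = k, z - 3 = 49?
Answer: 3085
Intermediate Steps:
z = 52 (z = 3 + 49 = 52)
v(z, 22) - 1*(-3033) = 52 - 1*(-3033) = 52 + 3033 = 3085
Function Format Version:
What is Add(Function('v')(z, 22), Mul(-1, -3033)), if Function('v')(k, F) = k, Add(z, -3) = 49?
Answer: 3085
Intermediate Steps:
z = 52 (z = Add(3, 49) = 52)
Add(Function('v')(z, 22), Mul(-1, -3033)) = Add(52, Mul(-1, -3033)) = Add(52, 3033) = 3085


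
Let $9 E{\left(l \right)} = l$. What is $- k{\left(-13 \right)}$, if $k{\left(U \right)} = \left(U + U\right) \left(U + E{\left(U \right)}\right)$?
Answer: $- \frac{3380}{9} \approx -375.56$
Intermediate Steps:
$E{\left(l \right)} = \frac{l}{9}$
$k{\left(U \right)} = \frac{20 U^{2}}{9}$ ($k{\left(U \right)} = \left(U + U\right) \left(U + \frac{U}{9}\right) = 2 U \frac{10 U}{9} = \frac{20 U^{2}}{9}$)
$- k{\left(-13 \right)} = - \frac{20 \left(-13\right)^{2}}{9} = - \frac{20 \cdot 169}{9} = \left(-1\right) \frac{3380}{9} = - \frac{3380}{9}$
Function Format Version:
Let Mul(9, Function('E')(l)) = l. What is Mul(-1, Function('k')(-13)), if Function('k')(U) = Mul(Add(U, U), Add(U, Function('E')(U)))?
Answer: Rational(-3380, 9) ≈ -375.56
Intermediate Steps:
Function('E')(l) = Mul(Rational(1, 9), l)
Function('k')(U) = Mul(Rational(20, 9), Pow(U, 2)) (Function('k')(U) = Mul(Add(U, U), Add(U, Mul(Rational(1, 9), U))) = Mul(Mul(2, U), Mul(Rational(10, 9), U)) = Mul(Rational(20, 9), Pow(U, 2)))
Mul(-1, Function('k')(-13)) = Mul(-1, Mul(Rational(20, 9), Pow(-13, 2))) = Mul(-1, Mul(Rational(20, 9), 169)) = Mul(-1, Rational(3380, 9)) = Rational(-3380, 9)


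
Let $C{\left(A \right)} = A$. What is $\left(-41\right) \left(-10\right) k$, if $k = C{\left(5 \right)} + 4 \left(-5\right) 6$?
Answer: $-47150$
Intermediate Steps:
$k = -115$ ($k = 5 + 4 \left(-5\right) 6 = 5 - 120 = -115$)
$\left(-41\right) \left(-10\right) k = \left(-41\right) \left(-10\right) \left(-115\right) = 410 \left(-115\right) = -47150$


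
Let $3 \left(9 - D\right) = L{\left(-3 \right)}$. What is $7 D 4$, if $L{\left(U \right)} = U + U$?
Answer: $308$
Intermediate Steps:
$L{\left(U \right)} = 2 U$
$D = 11$ ($D = 9 - \frac{2 \left(-3\right)}{3} = 9 - -2 = 9 + 2 = 11$)
$7 D 4 = 7 \cdot 11 \cdot 4 = 77 \cdot 4 = 308$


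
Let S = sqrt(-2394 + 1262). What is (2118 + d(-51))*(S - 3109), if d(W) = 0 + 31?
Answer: -6681241 + 4298*I*sqrt(283) ≈ -6.6812e+6 + 72304.0*I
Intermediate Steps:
d(W) = 31
S = 2*I*sqrt(283) (S = sqrt(-1132) = 2*I*sqrt(283) ≈ 33.645*I)
(2118 + d(-51))*(S - 3109) = (2118 + 31)*(2*I*sqrt(283) - 3109) = 2149*(-3109 + 2*I*sqrt(283)) = -6681241 + 4298*I*sqrt(283)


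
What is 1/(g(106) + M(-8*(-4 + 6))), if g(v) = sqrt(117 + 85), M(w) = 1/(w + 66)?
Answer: -50/504999 + 2500*sqrt(202)/504999 ≈ 0.070261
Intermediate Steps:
M(w) = 1/(66 + w)
g(v) = sqrt(202)
1/(g(106) + M(-8*(-4 + 6))) = 1/(sqrt(202) + 1/(66 - 8*(-4 + 6))) = 1/(sqrt(202) + 1/(66 - 8*2)) = 1/(sqrt(202) + 1/(66 - 16)) = 1/(sqrt(202) + 1/50) = 1/(1/50 + sqrt(202))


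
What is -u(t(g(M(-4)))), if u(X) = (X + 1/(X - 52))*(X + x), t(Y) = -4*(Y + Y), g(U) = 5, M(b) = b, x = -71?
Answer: -408591/92 ≈ -4441.2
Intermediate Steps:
t(Y) = -8*Y
u(X) = (-71 + X)*(X + 1/(-52 + X)) (u(X) = (X + 1/(X - 52))*(X - 71) = (X + 1/(-52 + X))*(-71 + X) = (-71 + X)*(X + 1/(-52 + X)))
-u(t(g(M(-4)))) = -(-71 + (-8*5)**3 - 123*(-8*5)**2 + 3693*(-8*5))/(-52 - 8*5) = -(-71 + (-40)**3 - 123*(-40)**2 + 3693*(-40))/(-52 - 40) = -(-71 - 64000 - 123*1600 - 147720)/(-92) = -(-1)*(-71 - 64000 - 196800 - 147720)/92 = -(-1)*(-408591)/92 = -1*408591/92 = -408591/92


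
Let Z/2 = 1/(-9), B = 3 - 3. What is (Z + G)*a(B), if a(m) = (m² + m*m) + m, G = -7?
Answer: 0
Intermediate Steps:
B = 0
Z = -2/9 (Z = 2/(-9) = 2*(-⅑) = -2/9 ≈ -0.22222)
a(m) = m + 2*m² (a(m) = (m² + m²) + m = 2*m² + m = m + 2*m²)
(Z + G)*a(B) = (-2/9 - 7)*(0*(1 + 2*0)) = -0*(1 + 0) = -0 = -65/9*0 = 0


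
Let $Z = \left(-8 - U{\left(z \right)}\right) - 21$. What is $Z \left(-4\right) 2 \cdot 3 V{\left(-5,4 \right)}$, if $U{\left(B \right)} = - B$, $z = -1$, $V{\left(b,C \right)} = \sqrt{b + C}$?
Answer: $720 i \approx 720.0 i$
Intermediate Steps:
$V{\left(b,C \right)} = \sqrt{C + b}$
$Z = -30$ ($Z = \left(-8 - \left(-1\right) \left(-1\right)\right) - 21 = \left(-8 - 1\right) - 21 = -9 - 21 = -30$)
$Z \left(-4\right) 2 \cdot 3 V{\left(-5,4 \right)} = - 30 \left(-4\right) 2 \cdot 3 \sqrt{4 - 5} = - 30 \left(\left(-8\right) 3\right) \sqrt{-1} = \left(-30\right) \left(-24\right) i = 720 i$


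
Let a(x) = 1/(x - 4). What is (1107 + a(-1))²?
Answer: 30625156/25 ≈ 1.2250e+6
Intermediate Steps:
a(x) = 1/(-4 + x)
(1107 + a(-1))² = (1107 + 1/(-4 - 1))² = (1107 + 1/(-5))² = (1107 - ⅕)² = (5534/5)² = 30625156/25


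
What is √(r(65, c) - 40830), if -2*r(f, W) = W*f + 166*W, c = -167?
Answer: 3*I*√9574/2 ≈ 146.77*I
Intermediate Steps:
r(f, W) = -83*W - W*f/2 (r(f, W) = -(W*f + 166*W)/2 = -(166*W + W*f)/2 = -83*W - W*f/2)
√(r(65, c) - 40830) = √(-½*(-167)*(166 + 65) - 40830) = √(-½*(-167)*231 - 40830) = √(38577/2 - 40830) = √(-43083/2) = 3*I*√9574/2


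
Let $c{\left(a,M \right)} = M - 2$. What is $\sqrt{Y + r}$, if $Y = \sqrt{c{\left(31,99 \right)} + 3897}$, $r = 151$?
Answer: $\sqrt{151 + \sqrt{3994}} \approx 14.636$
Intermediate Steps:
$c{\left(a,M \right)} = -2 + M$
$Y = \sqrt{3994}$ ($Y = \sqrt{\left(-2 + 99\right) + 3897} = \sqrt{97 + 3897} = \sqrt{3994} \approx 63.198$)
$\sqrt{Y + r} = \sqrt{\sqrt{3994} + 151} = \sqrt{151 + \sqrt{3994}}$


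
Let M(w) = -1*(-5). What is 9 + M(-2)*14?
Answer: 79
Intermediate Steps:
M(w) = 5
9 + M(-2)*14 = 9 + 5*14 = 9 + 70 = 79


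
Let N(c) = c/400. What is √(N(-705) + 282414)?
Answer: 3*√12551655/20 ≈ 531.42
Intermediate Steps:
N(c) = c/400 (N(c) = c*(1/400) = c/400)
√(N(-705) + 282414) = √((1/400)*(-705) + 282414) = √(-141/80 + 282414) = √(22592979/80) = 3*√12551655/20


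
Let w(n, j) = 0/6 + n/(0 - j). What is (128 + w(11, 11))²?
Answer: 16129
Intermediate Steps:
w(n, j) = -n/j (w(n, j) = 0*(⅙) + n/((-j)) = 0 + n*(-1/j) = 0 - n/j = -n/j)
(128 + w(11, 11))² = (128 - 1*11/11)² = (128 - 1*11*1/11)² = (128 - 1)² = 127² = 16129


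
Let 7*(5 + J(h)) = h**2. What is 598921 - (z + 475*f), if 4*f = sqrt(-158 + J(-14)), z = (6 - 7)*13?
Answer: 598934 - 1425*I*sqrt(15)/4 ≈ 5.9893e+5 - 1379.8*I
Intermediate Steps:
J(h) = -5 + h**2/7
z = -13 (z = -1*13 = -13)
f = 3*I*sqrt(15)/4 (f = sqrt(-158 + (-5 + (1/7)*(-14)**2))/4 = sqrt(-158 + (-5 + (1/7)*196))/4 = sqrt(-158 + (-5 + 28))/4 = sqrt(-158 + 23)/4 = sqrt(-135)/4 = (3*I*sqrt(15))/4 = 3*I*sqrt(15)/4 ≈ 2.9047*I)
598921 - (z + 475*f) = 598921 - (-13 + 475*(3*I*sqrt(15)/4)) = 598921 - (-13 + 1425*I*sqrt(15)/4) = 598921 + (13 - 1425*I*sqrt(15)/4) = 598934 - 1425*I*sqrt(15)/4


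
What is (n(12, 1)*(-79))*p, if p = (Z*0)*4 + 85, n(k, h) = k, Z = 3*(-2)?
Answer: -80580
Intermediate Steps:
Z = -6
p = 85 (p = -6*0*4 + 85 = 0*4 + 85 = 0 + 85 = 85)
(n(12, 1)*(-79))*p = (12*(-79))*85 = -948*85 = -80580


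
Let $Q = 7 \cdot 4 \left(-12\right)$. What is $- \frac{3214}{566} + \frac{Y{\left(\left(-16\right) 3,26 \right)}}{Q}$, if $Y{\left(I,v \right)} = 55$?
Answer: $- \frac{555517}{95088} \approx -5.8421$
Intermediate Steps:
$Q = -336$ ($Q = 28 \left(-12\right) = -336$)
$- \frac{3214}{566} + \frac{Y{\left(\left(-16\right) 3,26 \right)}}{Q} = - \frac{3214}{566} + \frac{55}{-336} = \left(-3214\right) \frac{1}{566} + 55 \left(- \frac{1}{336}\right) = - \frac{1607}{283} - \frac{55}{336} = - \frac{555517}{95088}$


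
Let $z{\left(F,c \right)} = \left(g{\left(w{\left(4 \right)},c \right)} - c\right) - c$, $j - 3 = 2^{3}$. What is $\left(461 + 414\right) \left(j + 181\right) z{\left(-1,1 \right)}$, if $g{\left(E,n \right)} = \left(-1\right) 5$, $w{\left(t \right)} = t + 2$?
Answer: $-1176000$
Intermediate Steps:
$w{\left(t \right)} = 2 + t$
$g{\left(E,n \right)} = -5$
$j = 11$ ($j = 3 + 2^{3} = 3 + 8 = 11$)
$z{\left(F,c \right)} = -5 - 2 c$ ($z{\left(F,c \right)} = \left(-5 - c\right) - c = -5 - 2 c$)
$\left(461 + 414\right) \left(j + 181\right) z{\left(-1,1 \right)} = \left(461 + 414\right) \left(11 + 181\right) \left(-5 - 2\right) = 875 \cdot 192 \left(-5 - 2\right) = 168000 \left(-7\right) = -1176000$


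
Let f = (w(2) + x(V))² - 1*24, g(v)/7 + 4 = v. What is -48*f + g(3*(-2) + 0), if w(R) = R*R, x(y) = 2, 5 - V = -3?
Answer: -646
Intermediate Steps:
V = 8 (V = 5 - 1*(-3) = 5 + 3 = 8)
g(v) = -28 + 7*v
w(R) = R²
f = 12 (f = (2² + 2)² - 1*24 = (4 + 2)² - 24 = 6² - 24 = 36 - 24 = 12)
-48*f + g(3*(-2) + 0) = -48*12 + (-28 + 7*(3*(-2) + 0)) = -576 + (-28 + 7*(-6 + 0)) = -576 + (-28 + 7*(-6)) = -576 + (-28 - 42) = -576 - 70 = -646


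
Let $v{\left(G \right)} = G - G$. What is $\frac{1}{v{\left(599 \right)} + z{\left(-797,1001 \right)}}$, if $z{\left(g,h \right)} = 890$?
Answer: $\frac{1}{890} \approx 0.0011236$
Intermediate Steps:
$v{\left(G \right)} = 0$
$\frac{1}{v{\left(599 \right)} + z{\left(-797,1001 \right)}} = \frac{1}{0 + 890} = \frac{1}{890}$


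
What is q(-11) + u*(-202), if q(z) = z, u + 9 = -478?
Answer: 98363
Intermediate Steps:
u = -487 (u = -9 - 478 = -487)
q(-11) + u*(-202) = -11 - 487*(-202) = -11 + 98374 = 98363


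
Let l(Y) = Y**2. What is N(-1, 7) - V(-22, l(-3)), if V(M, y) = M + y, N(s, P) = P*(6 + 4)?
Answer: 83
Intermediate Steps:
N(s, P) = 10*P (N(s, P) = P*10 = 10*P)
N(-1, 7) - V(-22, l(-3)) = 10*7 - (-22 + (-3)**2) = 70 - (-22 + 9) = 70 - 1*(-13) = 70 + 13 = 83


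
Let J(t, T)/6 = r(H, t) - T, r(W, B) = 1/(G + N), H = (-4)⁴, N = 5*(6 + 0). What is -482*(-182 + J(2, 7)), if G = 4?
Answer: 1834010/17 ≈ 1.0788e+5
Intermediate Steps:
N = 30 (N = 5*6 = 30)
H = 256
r(W, B) = 1/34 (r(W, B) = 1/(4 + 30) = 1/34)
J(t, T) = 3/17 - 6*T (J(t, T) = 6*(1/34 - T) = 3/17 - 6*T)
-482*(-182 + J(2, 7)) = -482*(-182 + (3/17 - 6*7)) = -482*(-182 + (3/17 - 42)) = -482*(-182 - 711/17) = -482*(-3805/17) = 1834010/17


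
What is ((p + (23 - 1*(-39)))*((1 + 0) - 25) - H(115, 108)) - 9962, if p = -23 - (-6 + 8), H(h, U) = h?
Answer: -10965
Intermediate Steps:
p = -25 (p = -23 - 1*2 = -23 - 2 = -25)
((p + (23 - 1*(-39)))*((1 + 0) - 25) - H(115, 108)) - 9962 = ((-25 + (23 - 1*(-39)))*((1 + 0) - 25) - 1*115) - 9962 = ((-25 + (23 + 39))*(1 - 25) - 115) - 9962 = ((-25 + 62)*(-24) - 115) - 9962 = (37*(-24) - 115) - 9962 = (-888 - 115) - 9962 = -1003 - 9962 = -10965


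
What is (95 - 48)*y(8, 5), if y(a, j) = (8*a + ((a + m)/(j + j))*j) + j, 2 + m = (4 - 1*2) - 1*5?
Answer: 6627/2 ≈ 3313.5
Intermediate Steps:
m = -5 (m = -2 + ((4 - 1*2) - 1*5) = -2 + ((4 - 2) - 5) = -2 + (2 - 5) = -2 - 3 = -5)
y(a, j) = -5/2 + j + 17*a/2 (y(a, j) = (8*a + ((a - 5)/(j + j))*j) + j = (8*a + ((-5 + a)/((2*j)))*j) + j = (8*a + ((-5 + a)*(1/(2*j)))*j) + j = (8*a + ((-5 + a)/(2*j))*j) + j = (8*a + (-5/2 + a/2)) + j = (-5/2 + 17*a/2) + j = -5/2 + j + 17*a/2)
(95 - 48)*y(8, 5) = (95 - 48)*(-5/2 + 5 + (17/2)*8) = 47*(-5/2 + 5 + 68) = 47*(141/2) = 6627/2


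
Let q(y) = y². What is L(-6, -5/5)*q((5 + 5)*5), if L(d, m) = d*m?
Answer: 15000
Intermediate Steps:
L(-6, -5/5)*q((5 + 5)*5) = (-(-30)/5)*((5 + 5)*5)² = (-(-30)/5)*(10*5)² = -6*(-1)*50² = 6*2500 = 15000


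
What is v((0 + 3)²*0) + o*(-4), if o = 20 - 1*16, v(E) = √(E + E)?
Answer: -16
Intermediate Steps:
v(E) = √2*√E (v(E) = √(2*E) = √2*√E)
o = 4 (o = 20 - 16 = 4)
v((0 + 3)²*0) + o*(-4) = √2*√((0 + 3)²*0) + 4*(-4) = √2*√(3²*0) - 16 = √2*√(9*0) - 16 = √2*√0 - 16 = √2*0 - 16 = 0 - 16 = -16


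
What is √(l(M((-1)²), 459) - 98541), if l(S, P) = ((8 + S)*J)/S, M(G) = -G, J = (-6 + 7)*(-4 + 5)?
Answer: 2*I*√24637 ≈ 313.92*I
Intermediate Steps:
J = 1 (J = 1*1 = 1)
l(S, P) = (8 + S)/S (l(S, P) = ((8 + S)*1)/S = (8 + S)/S)
√(l(M((-1)²), 459) - 98541) = √((8 - 1*(-1)²)/((-1*(-1)²)) - 98541) = √((8 - 1*1)/((-1*1)) - 98541) = √((8 - 1)/(-1) - 98541) = √(-1*7 - 98541) = √(-7 - 98541) = √(-98548) = 2*I*√24637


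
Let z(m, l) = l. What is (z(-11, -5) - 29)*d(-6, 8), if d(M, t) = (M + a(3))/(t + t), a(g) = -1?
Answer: 119/8 ≈ 14.875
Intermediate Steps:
d(M, t) = (-1 + M)/(2*t) (d(M, t) = (M - 1)/(t + t) = (-1 + M)/((2*t)) = (-1 + M)*(1/(2*t)) = (-1 + M)/(2*t))
(z(-11, -5) - 29)*d(-6, 8) = (-5 - 29)*((½)*(-1 - 6)/8) = -17*(-7)/8 = -34*(-7/16) = 119/8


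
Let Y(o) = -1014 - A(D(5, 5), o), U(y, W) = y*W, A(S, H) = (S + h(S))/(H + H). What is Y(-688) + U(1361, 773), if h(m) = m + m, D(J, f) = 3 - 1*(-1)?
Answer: 361557419/344 ≈ 1.0510e+6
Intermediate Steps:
D(J, f) = 4 (D(J, f) = 3 + 1 = 4)
h(m) = 2*m
A(S, H) = 3*S/(2*H) (A(S, H) = (S + 2*S)/(H + H) = (3*S)/((2*H)) = (3*S)*(1/(2*H)) = 3*S/(2*H))
U(y, W) = W*y
Y(o) = -1014 - 6/o (Y(o) = -1014 - 3*4/(2*o) = -1014 - 6/o)
Y(-688) + U(1361, 773) = (-1014 - 6/(-688)) + 773*1361 = (-1014 - 6*(-1/688)) + 1052053 = (-1014 + 3/344) + 1052053 = -348813/344 + 1052053 = 361557419/344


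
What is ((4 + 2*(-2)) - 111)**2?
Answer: 12321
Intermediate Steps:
((4 + 2*(-2)) - 111)**2 = ((4 - 4) - 111)**2 = (0 - 111)**2 = (-111)**2 = 12321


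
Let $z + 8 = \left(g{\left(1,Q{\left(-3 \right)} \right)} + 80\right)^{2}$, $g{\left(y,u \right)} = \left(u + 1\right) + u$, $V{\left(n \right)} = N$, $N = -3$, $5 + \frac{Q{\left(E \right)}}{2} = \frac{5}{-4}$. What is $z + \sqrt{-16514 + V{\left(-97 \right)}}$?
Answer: $3128 + i \sqrt{16517} \approx 3128.0 + 128.52 i$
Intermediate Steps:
$Q{\left(E \right)} = - \frac{25}{2}$ ($Q{\left(E \right)} = -10 + 2 \frac{5}{-4} = -10 + 2 \cdot 5 \left(- \frac{1}{4}\right) = -10 + 2 \left(- \frac{5}{4}\right) = -10 - \frac{5}{2} = - \frac{25}{2}$)
$V{\left(n \right)} = -3$
$g{\left(y,u \right)} = 1 + 2 u$ ($g{\left(y,u \right)} = \left(1 + u\right) + u = 1 + 2 u$)
$z = 3128$ ($z = -8 + \left(\left(1 + 2 \left(- \frac{25}{2}\right)\right) + 80\right)^{2} = -8 + \left(\left(1 - 25\right) + 80\right)^{2} = -8 + \left(-24 + 80\right)^{2} = -8 + 56^{2} = -8 + 3136 = 3128$)
$z + \sqrt{-16514 + V{\left(-97 \right)}} = 3128 + \sqrt{-16514 - 3} = 3128 + \sqrt{-16517} = 3128 + i \sqrt{16517}$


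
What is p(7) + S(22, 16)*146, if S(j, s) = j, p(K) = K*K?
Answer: 3261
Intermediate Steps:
p(K) = K**2
p(7) + S(22, 16)*146 = 7**2 + 22*146 = 49 + 3212 = 3261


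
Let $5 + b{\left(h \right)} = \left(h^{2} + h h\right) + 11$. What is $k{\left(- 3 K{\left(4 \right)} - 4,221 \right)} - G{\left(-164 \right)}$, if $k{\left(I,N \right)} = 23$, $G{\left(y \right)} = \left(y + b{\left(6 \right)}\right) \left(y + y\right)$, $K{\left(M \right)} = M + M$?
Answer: $-28185$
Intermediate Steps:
$b{\left(h \right)} = 6 + 2 h^{2}$ ($b{\left(h \right)} = -5 + \left(\left(h^{2} + h h\right) + 11\right) = -5 + \left(\left(h^{2} + h^{2}\right) + 11\right) = -5 + \left(2 h^{2} + 11\right) = -5 + \left(11 + 2 h^{2}\right) = 6 + 2 h^{2}$)
$K{\left(M \right)} = 2 M$
$G{\left(y \right)} = 2 y \left(78 + y\right)$ ($G{\left(y \right)} = \left(y + \left(6 + 2 \cdot 6^{2}\right)\right) \left(y + y\right) = \left(y + \left(6 + 2 \cdot 36\right)\right) 2 y = \left(y + \left(6 + 72\right)\right) 2 y = \left(y + 78\right) 2 y = \left(78 + y\right) 2 y = 2 y \left(78 + y\right)$)
$k{\left(- 3 K{\left(4 \right)} - 4,221 \right)} - G{\left(-164 \right)} = 23 - 2 \left(-164\right) \left(78 - 164\right) = 23 - 2 \left(-164\right) \left(-86\right) = 23 - 28208 = -28185$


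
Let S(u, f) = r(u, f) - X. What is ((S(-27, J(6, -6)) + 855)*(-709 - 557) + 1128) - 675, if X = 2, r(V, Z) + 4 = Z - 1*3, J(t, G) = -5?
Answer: -1064253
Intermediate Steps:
r(V, Z) = -7 + Z (r(V, Z) = -4 + (Z - 1*3) = -4 + (Z - 3) = -4 + (-3 + Z) = -7 + Z)
S(u, f) = -9 + f (S(u, f) = (-7 + f) - 1*2 = (-7 + f) - 2 = -9 + f)
((S(-27, J(6, -6)) + 855)*(-709 - 557) + 1128) - 675 = (((-9 - 5) + 855)*(-709 - 557) + 1128) - 675 = ((-14 + 855)*(-1266) + 1128) - 675 = (841*(-1266) + 1128) - 675 = (-1064706 + 1128) - 675 = -1063578 - 675 = -1064253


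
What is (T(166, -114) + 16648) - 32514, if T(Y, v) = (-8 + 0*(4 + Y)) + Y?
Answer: -15708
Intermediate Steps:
T(Y, v) = -8 + Y (T(Y, v) = (-8 + 0) + Y = -8 + Y)
(T(166, -114) + 16648) - 32514 = ((-8 + 166) + 16648) - 32514 = (158 + 16648) - 32514 = 16806 - 32514 = -15708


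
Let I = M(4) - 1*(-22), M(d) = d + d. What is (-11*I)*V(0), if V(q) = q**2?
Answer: 0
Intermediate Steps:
M(d) = 2*d
I = 30 (I = 2*4 - 1*(-22) = 8 + 22 = 30)
(-11*I)*V(0) = -11*30*0**2 = -330*0 = 0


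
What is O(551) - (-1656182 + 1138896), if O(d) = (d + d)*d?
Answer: 1124488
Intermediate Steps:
O(d) = 2*d² (O(d) = (2*d)*d = 2*d²)
O(551) - (-1656182 + 1138896) = 2*551² - (-1656182 + 1138896) = 2*303601 - 1*(-517286) = 607202 + 517286 = 1124488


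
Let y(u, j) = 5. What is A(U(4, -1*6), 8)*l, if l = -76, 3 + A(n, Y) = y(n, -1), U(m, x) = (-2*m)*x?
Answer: -152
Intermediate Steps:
U(m, x) = -2*m*x
A(n, Y) = 2 (A(n, Y) = -3 + 5 = 2)
A(U(4, -1*6), 8)*l = 2*(-76) = -152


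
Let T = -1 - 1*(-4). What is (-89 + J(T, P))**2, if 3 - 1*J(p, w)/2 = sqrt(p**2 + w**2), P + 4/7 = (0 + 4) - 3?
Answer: 339361/49 + 4980*sqrt(2)/7 ≈ 7931.8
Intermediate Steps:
P = 3/7 (P = -4/7 + ((0 + 4) - 3) = -4/7 + (4 - 3) = -4/7 + 1 = 3/7 ≈ 0.42857)
T = 3 (T = -1 + 4 = 3)
J(p, w) = 6 - 2*sqrt(p**2 + w**2)
(-89 + J(T, P))**2 = (-89 + (6 - 2*sqrt(3**2 + (3/7)**2)))**2 = (-89 + (6 - 2*sqrt(9 + 9/49)))**2 = (-89 + (6 - 30*sqrt(2)/7))**2 = (-83 - 30*sqrt(2)/7)**2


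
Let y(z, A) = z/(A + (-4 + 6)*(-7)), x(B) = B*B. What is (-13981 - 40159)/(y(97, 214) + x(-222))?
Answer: -10828000/9856897 ≈ -1.0985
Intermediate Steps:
x(B) = B²
y(z, A) = z/(-14 + A) (y(z, A) = z/(A + 2*(-7)) = z/(A - 14) = z/(-14 + A))
(-13981 - 40159)/(y(97, 214) + x(-222)) = (-13981 - 40159)/(97/(-14 + 214) + (-222)²) = -54140/(97/200 + 49284) = -54140/9856897/200 = -54140*200/9856897 = -10828000/9856897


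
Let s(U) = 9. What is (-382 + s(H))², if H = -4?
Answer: 139129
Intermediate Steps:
(-382 + s(H))² = (-382 + 9)² = (-373)² = 139129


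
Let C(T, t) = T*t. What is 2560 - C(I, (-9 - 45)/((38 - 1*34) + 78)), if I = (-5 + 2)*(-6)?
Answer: 105446/41 ≈ 2571.9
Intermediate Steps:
I = 18 (I = -3*(-6) = 18)
2560 - C(I, (-9 - 45)/((38 - 1*34) + 78)) = 2560 - 18*(-9 - 45)/((38 - 1*34) + 78) = 2560 - 18*(-54/((38 - 34) + 78)) = 2560 - 18*(-54/(4 + 78)) = 2560 - 18*(-54/82) = 2560 - 18*(-54*1/82) = 2560 - 18*(-27)/41 = 2560 - 1*(-486/41) = 2560 + 486/41 = 105446/41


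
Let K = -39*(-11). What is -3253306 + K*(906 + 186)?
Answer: -2784838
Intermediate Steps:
K = 429
-3253306 + K*(906 + 186) = -3253306 + 429*(906 + 186) = -3253306 + 429*1092 = -3253306 + 468468 = -2784838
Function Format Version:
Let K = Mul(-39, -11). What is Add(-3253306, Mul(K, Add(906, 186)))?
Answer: -2784838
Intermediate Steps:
K = 429
Add(-3253306, Mul(K, Add(906, 186))) = Add(-3253306, Mul(429, Add(906, 186))) = Add(-3253306, Mul(429, 1092)) = Add(-3253306, 468468) = -2784838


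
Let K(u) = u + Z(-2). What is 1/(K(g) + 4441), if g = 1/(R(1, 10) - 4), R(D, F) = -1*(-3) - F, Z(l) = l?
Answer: 11/48828 ≈ 0.00022528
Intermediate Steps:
R(D, F) = 3 - F
g = -1/11 (g = 1/((3 - 1*10) - 4) = 1/((3 - 10) - 4) = 1/(-7 - 4) = 1/(-11) = -1/11 ≈ -0.090909)
K(u) = -2 + u (K(u) = u - 2 = -2 + u)
1/(K(g) + 4441) = 1/((-2 - 1/11) + 4441) = 1/(-23/11 + 4441) = 1/(48828/11) = 11/48828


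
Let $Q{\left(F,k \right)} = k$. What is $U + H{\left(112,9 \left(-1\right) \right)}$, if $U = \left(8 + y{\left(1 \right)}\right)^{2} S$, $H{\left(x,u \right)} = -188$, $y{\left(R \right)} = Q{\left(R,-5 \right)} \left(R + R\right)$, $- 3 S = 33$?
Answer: $-232$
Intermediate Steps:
$S = -11$ ($S = \left(- \frac{1}{3}\right) 33 = -11$)
$y{\left(R \right)} = - 10 R$ ($y{\left(R \right)} = - 5 \left(R + R\right) = - 5 \cdot 2 R = - 10 R$)
$U = -44$ ($U = \left(8 - 10\right)^{2} \left(-11\right) = \left(-2\right)^{2} \left(-11\right) = 4 \left(-11\right) = -44$)
$U + H{\left(112,9 \left(-1\right) \right)} = -44 - 188 = -232$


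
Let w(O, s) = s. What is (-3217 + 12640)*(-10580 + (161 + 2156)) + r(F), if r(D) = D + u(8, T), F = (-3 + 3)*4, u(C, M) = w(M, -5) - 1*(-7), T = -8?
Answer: -77862247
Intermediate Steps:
u(C, M) = 2 (u(C, M) = -5 - 1*(-7) = -5 + 7 = 2)
F = 0 (F = 0*4 = 0)
r(D) = 2 + D (r(D) = D + 2 = 2 + D)
(-3217 + 12640)*(-10580 + (161 + 2156)) + r(F) = (-3217 + 12640)*(-10580 + (161 + 2156)) + (2 + 0) = 9423*(-10580 + 2317) + 2 = 9423*(-8263) + 2 = -77862249 + 2 = -77862247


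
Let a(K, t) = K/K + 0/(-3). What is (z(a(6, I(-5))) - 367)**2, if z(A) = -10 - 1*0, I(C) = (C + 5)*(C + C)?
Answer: 142129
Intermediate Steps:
I(C) = 2*C*(5 + C) (I(C) = (5 + C)*(2*C) = 2*C*(5 + C))
a(K, t) = 1 (a(K, t) = 1 + 0*(-1/3) = 1 + 0 = 1)
z(A) = -10 (z(A) = -10 + 0 = -10)
(z(a(6, I(-5))) - 367)**2 = (-10 - 367)**2 = (-377)**2 = 142129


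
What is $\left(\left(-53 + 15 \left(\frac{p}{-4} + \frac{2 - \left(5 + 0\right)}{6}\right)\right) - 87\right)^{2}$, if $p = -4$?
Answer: $\frac{70225}{4} \approx 17556.0$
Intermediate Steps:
$\left(\left(-53 + 15 \left(\frac{p}{-4} + \frac{2 - \left(5 + 0\right)}{6}\right)\right) - 87\right)^{2} = \left(\left(-53 + 15 \left(- \frac{4}{-4} + \frac{2 - \left(5 + 0\right)}{6}\right)\right) - 87\right)^{2} = \left(\left(-53 + 15 \left(\left(-4\right) \left(- \frac{1}{4}\right) + \left(2 - 5\right) \frac{1}{6}\right)\right) - 87\right)^{2} = \left(\left(-53 + 15 \left(1 + \left(2 - 5\right) \frac{1}{6}\right)\right) - 87\right)^{2} = \left(\left(-53 + 15 \left(1 - \frac{1}{2}\right)\right) - 87\right)^{2} = \left(\left(-53 + 15 \cdot \frac{1}{2}\right) - 87\right)^{2} = \left(\left(-53 + \frac{15}{2}\right) - 87\right)^{2} = \left(- \frac{91}{2} - 87\right)^{2} = \left(- \frac{265}{2}\right)^{2} = \frac{70225}{4}$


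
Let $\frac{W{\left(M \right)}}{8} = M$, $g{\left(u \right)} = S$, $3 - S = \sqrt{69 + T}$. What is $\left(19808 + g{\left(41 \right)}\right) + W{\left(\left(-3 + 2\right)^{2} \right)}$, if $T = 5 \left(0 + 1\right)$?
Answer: $19819 - \sqrt{74} \approx 19810.0$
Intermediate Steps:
$T = 5$ ($T = 5 \cdot 1 = 5$)
$S = 3 - \sqrt{74}$ ($S = 3 - \sqrt{69 + 5} = 3 - \sqrt{74} \approx -5.6023$)
$g{\left(u \right)} = 3 - \sqrt{74}$
$W{\left(M \right)} = 8 M$
$\left(19808 + g{\left(41 \right)}\right) + W{\left(\left(-3 + 2\right)^{2} \right)} = \left(19808 + \left(3 - \sqrt{74}\right)\right) + 8 \left(-3 + 2\right)^{2} = \left(19811 - \sqrt{74}\right) + 8 \left(-1\right)^{2} = \left(19811 - \sqrt{74}\right) + 8 \cdot 1 = \left(19811 - \sqrt{74}\right) + 8 = 19819 - \sqrt{74}$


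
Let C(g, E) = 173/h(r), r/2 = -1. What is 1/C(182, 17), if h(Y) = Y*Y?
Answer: 4/173 ≈ 0.023121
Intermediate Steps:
r = -2 (r = 2*(-1) = -2)
h(Y) = Y²
C(g, E) = 173/4 (C(g, E) = 173/((-2)²) = 173/4)
1/C(182, 17) = 1/(173/4) = 4/173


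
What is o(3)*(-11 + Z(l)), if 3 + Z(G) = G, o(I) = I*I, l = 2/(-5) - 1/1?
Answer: -693/5 ≈ -138.60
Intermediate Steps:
l = -7/5 (l = 2*(-1/5) - 1*1 = -2/5 - 1 = -7/5 ≈ -1.4000)
o(I) = I**2
Z(G) = -3 + G
o(3)*(-11 + Z(l)) = 3**2*(-11 + (-3 - 7/5)) = 9*(-11 - 22/5) = 9*(-77/5) = -693/5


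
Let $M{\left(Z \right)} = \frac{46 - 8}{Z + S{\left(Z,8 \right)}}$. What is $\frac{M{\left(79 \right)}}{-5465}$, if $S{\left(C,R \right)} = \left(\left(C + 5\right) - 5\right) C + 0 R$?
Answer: $- \frac{19}{17269400} \approx -1.1002 \cdot 10^{-6}$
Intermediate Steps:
$S{\left(C,R \right)} = C^{2}$ ($S{\left(C,R \right)} = \left(\left(5 + C\right) - 5\right) C + 0 = C C + 0 = C^{2} + 0 = C^{2}$)
$M{\left(Z \right)} = \frac{38}{Z + Z^{2}}$ ($M{\left(Z \right)} = \frac{46 - 8}{Z + Z^{2}} = \frac{38}{Z + Z^{2}}$)
$\frac{M{\left(79 \right)}}{-5465} = \frac{38 \cdot \frac{1}{79} \frac{1}{1 + 79}}{-5465} = 38 \cdot \frac{1}{79} \cdot \frac{1}{80} \left(- \frac{1}{5465}\right) = \frac{19}{3160} \left(- \frac{1}{5465}\right) = - \frac{19}{17269400}$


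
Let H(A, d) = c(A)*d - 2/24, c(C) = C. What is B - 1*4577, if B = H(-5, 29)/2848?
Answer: -156425293/34176 ≈ -4577.0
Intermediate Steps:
H(A, d) = -1/12 + A*d (H(A, d) = A*d - 2/24 = A*d - 2*1/24 = A*d - 1/12 = -1/12 + A*d)
B = -1741/34176 (B = (-1/12 - 5*29)/2848 = (-1/12 - 145)*(1/2848) = -1741/12*1/2848 = -1741/34176 ≈ -0.050942)
B - 1*4577 = -1741/34176 - 1*4577 = -1741/34176 - 4577 = -156425293/34176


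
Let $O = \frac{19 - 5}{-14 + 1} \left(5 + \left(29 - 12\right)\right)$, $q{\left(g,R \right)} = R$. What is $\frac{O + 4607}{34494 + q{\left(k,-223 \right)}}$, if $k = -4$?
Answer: $\frac{59583}{445523} \approx 0.13374$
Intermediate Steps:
$O = - \frac{308}{13}$ ($O = \frac{14}{-13} \left(5 + 17\right) = 14 \left(- \frac{1}{13}\right) 22 = \left(- \frac{14}{13}\right) 22 = - \frac{308}{13} \approx -23.692$)
$\frac{O + 4607}{34494 + q{\left(k,-223 \right)}} = \frac{- \frac{308}{13} + 4607}{34494 - 223} = \frac{59583}{13 \cdot 34271} = \frac{59583}{13} \cdot \frac{1}{34271} = \frac{59583}{445523}$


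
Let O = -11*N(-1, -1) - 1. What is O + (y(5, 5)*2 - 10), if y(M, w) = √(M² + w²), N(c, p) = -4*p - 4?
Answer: -11 + 10*√2 ≈ 3.1421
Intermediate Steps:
N(c, p) = -4 - 4*p
O = -1 (O = -11*(-4 - 4*(-1)) - 1 = -11*(-4 + 4) - 1 = -11*0 - 1 = 0 - 1 = -1)
O + (y(5, 5)*2 - 10) = -1 + (√(5² + 5²)*2 - 10) = -1 + (√(25 + 25)*2 - 10) = -1 + (√50*2 - 10) = -1 + ((5*√2)*2 - 10) = -1 + (10*√2 - 10) = -1 + (-10 + 10*√2) = -11 + 10*√2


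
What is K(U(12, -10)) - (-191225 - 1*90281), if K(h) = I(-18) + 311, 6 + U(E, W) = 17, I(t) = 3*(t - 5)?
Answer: 281748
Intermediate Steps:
I(t) = -15 + 3*t (I(t) = 3*(-5 + t) = -15 + 3*t)
U(E, W) = 11 (U(E, W) = -6 + 17 = 11)
K(h) = 242 (K(h) = (-15 + 3*(-18)) + 311 = (-15 - 54) + 311 = -69 + 311 = 242)
K(U(12, -10)) - (-191225 - 1*90281) = 242 - (-191225 - 1*90281) = 242 - (-191225 - 90281) = 242 - 1*(-281506) = 242 + 281506 = 281748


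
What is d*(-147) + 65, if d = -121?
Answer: 17852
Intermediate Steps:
d*(-147) + 65 = -121*(-147) + 65 = 17787 + 65 = 17852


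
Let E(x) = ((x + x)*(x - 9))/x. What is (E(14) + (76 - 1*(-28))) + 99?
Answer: 213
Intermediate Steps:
E(x) = -18 + 2*x (E(x) = ((2*x)*(-9 + x))/x = (2*x*(-9 + x))/x = -18 + 2*x)
(E(14) + (76 - 1*(-28))) + 99 = ((-18 + 2*14) + (76 - 1*(-28))) + 99 = ((-18 + 28) + (76 + 28)) + 99 = (10 + 104) + 99 = 114 + 99 = 213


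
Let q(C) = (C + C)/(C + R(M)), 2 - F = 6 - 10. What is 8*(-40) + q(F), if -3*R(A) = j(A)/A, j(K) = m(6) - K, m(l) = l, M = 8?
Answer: -23216/73 ≈ -318.03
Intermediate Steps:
F = 6 (F = 2 - (6 - 10) = 2 - 1*(-4) = 2 + 4 = 6)
j(K) = 6 - K
R(A) = -(6 - A)/(3*A)
q(C) = 2*C/(1/12 + C) (q(C) = (C + C)/(C + (⅓)*(-6 + 8)/8) = (2*C)/(C + (⅓)*(⅛)*2) = (2*C)/(C + 1/12) = (2*C)/(1/12 + C) = 2*C/(1/12 + C))
8*(-40) + q(F) = 8*(-40) + 24*6/(1 + 12*6) = -320 + 24*6/(1 + 72) = -320 + 24*6/73 = -320 + 24*6*(1/73) = -320 + 144/73 = -23216/73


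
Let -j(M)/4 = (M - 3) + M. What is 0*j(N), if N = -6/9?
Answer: 0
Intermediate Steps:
N = -⅔ (N = -6*⅑ = -⅔ ≈ -0.66667)
j(M) = 12 - 8*M (j(M) = -4*((M - 3) + M) = -4*((-3 + M) + M) = -4*(-3 + 2*M) = 12 - 8*M)
0*j(N) = 0*(12 - 8*(-⅔)) = 0*(12 + 16/3) = 0*(52/3) = 0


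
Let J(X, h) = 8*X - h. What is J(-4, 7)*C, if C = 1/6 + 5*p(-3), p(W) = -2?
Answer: 767/2 ≈ 383.50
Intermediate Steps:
J(X, h) = -h + 8*X
C = -59/6 (C = 1/6 + 5*(-2) = 1/6 - 10 = -59/6 ≈ -9.8333)
J(-4, 7)*C = (-1*7 + 8*(-4))*(-59/6) = (-7 - 32)*(-59/6) = -39*(-59/6) = 767/2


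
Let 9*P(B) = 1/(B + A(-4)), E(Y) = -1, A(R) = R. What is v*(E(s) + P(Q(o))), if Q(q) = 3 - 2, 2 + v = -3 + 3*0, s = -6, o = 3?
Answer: 140/27 ≈ 5.1852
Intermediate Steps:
v = -5 (v = -2 + (-3 + 3*0) = -2 + (-3 + 0) = -2 - 3 = -5)
Q(q) = 1
P(B) = 1/(9*(-4 + B)) (P(B) = 1/(9*(B - 4)) = 1/(9*(-4 + B)))
v*(E(s) + P(Q(o))) = -5*(-1 + 1/(9*(-4 + 1))) = -5*(-1 + (⅑)/(-3)) = -5*(-1 + (⅑)*(-⅓)) = -5*(-1 - 1/27) = -5*(-28/27) = 140/27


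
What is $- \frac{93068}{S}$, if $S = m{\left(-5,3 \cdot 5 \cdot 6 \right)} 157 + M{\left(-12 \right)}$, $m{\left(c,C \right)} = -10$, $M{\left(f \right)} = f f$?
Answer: $\frac{46534}{713} \approx 65.265$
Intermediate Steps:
$M{\left(f \right)} = f^{2}$
$S = -1426$ ($S = \left(-10\right) 157 + \left(-12\right)^{2} = -1570 + 144 = -1426$)
$- \frac{93068}{S} = - \frac{93068}{-1426} = \left(-93068\right) \left(- \frac{1}{1426}\right) = \frac{46534}{713}$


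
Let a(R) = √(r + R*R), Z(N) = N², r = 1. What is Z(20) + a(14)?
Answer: 400 + √197 ≈ 414.04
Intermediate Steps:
a(R) = √(1 + R²) (a(R) = √(1 + R*R) = √(1 + R²))
Z(20) + a(14) = 20² + √(1 + 14²) = 400 + √(1 + 196) = 400 + √197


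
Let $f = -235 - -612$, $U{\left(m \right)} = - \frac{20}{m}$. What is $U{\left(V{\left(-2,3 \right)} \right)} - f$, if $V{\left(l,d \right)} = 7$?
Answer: $- \frac{2659}{7} \approx -379.86$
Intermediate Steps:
$f = 377$ ($f = -235 + 612 = 377$)
$U{\left(V{\left(-2,3 \right)} \right)} - f = - \frac{20}{7} - 377 = - \frac{2659}{7}$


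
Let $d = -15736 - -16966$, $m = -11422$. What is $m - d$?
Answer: $-12652$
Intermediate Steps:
$d = 1230$ ($d = -15736 + 16966 = 1230$)
$m - d = -11422 - 1230 = -12652$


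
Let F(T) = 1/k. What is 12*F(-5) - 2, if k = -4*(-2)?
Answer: -½ ≈ -0.50000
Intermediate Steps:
k = 8
F(T) = ⅛ (F(T) = 1/8 = ⅛)
12*F(-5) - 2 = 12*(⅛) - 2 = 3/2 - 2 = -½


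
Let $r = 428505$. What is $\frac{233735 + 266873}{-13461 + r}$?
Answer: $\frac{125152}{103761} \approx 1.2062$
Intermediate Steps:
$\frac{233735 + 266873}{-13461 + r} = \frac{233735 + 266873}{-13461 + 428505} = \frac{500608}{415044} = 500608 \cdot \frac{1}{415044} = \frac{125152}{103761}$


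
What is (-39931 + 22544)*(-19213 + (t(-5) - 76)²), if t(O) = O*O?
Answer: 288832844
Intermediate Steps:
t(O) = O²
(-39931 + 22544)*(-19213 + (t(-5) - 76)²) = (-39931 + 22544)*(-19213 + ((-5)² - 76)²) = -17387*(-19213 + (25 - 76)²) = -17387*(-19213 + (-51)²) = -17387*(-19213 + 2601) = -17387*(-16612) = 288832844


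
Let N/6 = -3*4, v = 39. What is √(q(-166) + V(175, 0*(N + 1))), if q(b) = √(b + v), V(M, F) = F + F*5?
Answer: 127^(¼)*√I ≈ 2.3738 + 2.3738*I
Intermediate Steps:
N = -72 (N = 6*(-3*4) = 6*(-12) = -72)
V(M, F) = 6*F (V(M, F) = F + 5*F = 6*F)
q(b) = √(39 + b) (q(b) = √(b + 39) = √(39 + b))
√(q(-166) + V(175, 0*(N + 1))) = √(√(39 - 166) + 6*(0*(-72 + 1))) = √(√(-127) + 6*(0*(-71))) = √(I*√127 + 6*0) = √(I*√127 + 0) = √(I*√127) = 127^(¼)*√I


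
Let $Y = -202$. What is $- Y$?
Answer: $202$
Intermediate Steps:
$- Y = \left(-1\right) \left(-202\right) = 202$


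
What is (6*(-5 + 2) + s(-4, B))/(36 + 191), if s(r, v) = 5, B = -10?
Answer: -13/227 ≈ -0.057269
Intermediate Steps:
(6*(-5 + 2) + s(-4, B))/(36 + 191) = (6*(-5 + 2) + 5)/(36 + 191) = (6*(-3) + 5)/227 = (-18 + 5)*(1/227) = -13*1/227 = -13/227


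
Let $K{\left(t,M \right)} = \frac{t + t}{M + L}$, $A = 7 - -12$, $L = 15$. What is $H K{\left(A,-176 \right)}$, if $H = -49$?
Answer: $\frac{266}{23} \approx 11.565$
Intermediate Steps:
$A = 19$ ($A = 7 + 12 = 19$)
$K{\left(t,M \right)} = \frac{2 t}{15 + M}$ ($K{\left(t,M \right)} = \frac{t + t}{M + 15} = \frac{2 t}{15 + M}$)
$H K{\left(A,-176 \right)} = - 49 \cdot 2 \cdot 19 \frac{1}{15 - 176} = - 49 \cdot 2 \cdot 19 \frac{1}{-161} = - 49 \cdot 2 \cdot 19 \left(- \frac{1}{161}\right) = \left(-49\right) \left(- \frac{38}{161}\right) = \frac{266}{23}$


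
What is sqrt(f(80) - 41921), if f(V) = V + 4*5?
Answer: I*sqrt(41821) ≈ 204.5*I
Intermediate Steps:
f(V) = 20 + V (f(V) = V + 20 = 20 + V)
sqrt(f(80) - 41921) = sqrt((20 + 80) - 41921) = sqrt(100 - 41921) = sqrt(-41821) = I*sqrt(41821)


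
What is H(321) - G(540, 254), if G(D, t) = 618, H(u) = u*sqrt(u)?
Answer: -618 + 321*sqrt(321) ≈ 5133.2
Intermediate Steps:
H(u) = u**(3/2)
H(321) - G(540, 254) = 321**(3/2) - 1*618 = 321*sqrt(321) - 618 = -618 + 321*sqrt(321)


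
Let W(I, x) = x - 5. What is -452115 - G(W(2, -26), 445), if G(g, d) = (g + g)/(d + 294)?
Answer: -334112923/739 ≈ -4.5212e+5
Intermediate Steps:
W(I, x) = -5 + x
G(g, d) = 2*g/(294 + d) (G(g, d) = (2*g)/(294 + d) = 2*g/(294 + d))
-452115 - G(W(2, -26), 445) = -452115 - 2*(-5 - 26)/(294 + 445) = -452115 - 2*(-31)/739 = -452115 - 1*(-62/739) = -452115 + 62/739 = -334112923/739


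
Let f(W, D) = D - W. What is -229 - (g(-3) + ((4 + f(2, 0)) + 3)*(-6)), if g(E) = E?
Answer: -196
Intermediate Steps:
-229 - (g(-3) + ((4 + f(2, 0)) + 3)*(-6)) = -229 - (-3 + ((4 + (0 - 1*2)) + 3)*(-6)) = -229 - (-3 + ((4 + (0 - 2)) + 3)*(-6)) = -229 - (-3 + ((4 - 2) + 3)*(-6)) = -229 - (-3 + (2 + 3)*(-6)) = -229 - (-3 + 5*(-6)) = -229 - (-3 - 30) = -229 - 1*(-33) = -229 + 33 = -196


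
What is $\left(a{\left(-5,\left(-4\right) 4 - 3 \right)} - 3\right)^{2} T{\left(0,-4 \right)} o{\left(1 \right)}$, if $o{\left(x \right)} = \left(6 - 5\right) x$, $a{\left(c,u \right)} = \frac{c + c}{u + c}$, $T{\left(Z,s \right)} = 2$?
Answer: $\frac{961}{72} \approx 13.347$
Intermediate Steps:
$a{\left(c,u \right)} = \frac{2 c}{c + u}$
$o{\left(x \right)} = x$ ($o{\left(x \right)} = 1 x = x$)
$\left(a{\left(-5,\left(-4\right) 4 - 3 \right)} - 3\right)^{2} T{\left(0,-4 \right)} o{\left(1 \right)} = \left(2 \left(-5\right) \frac{1}{-5 - 19} - 3\right)^{2} \cdot 2 \cdot 1 = \left(2 \left(-5\right) \frac{1}{-24} - 3\right)^{2} \cdot 2 \cdot 1 = \left(2 \left(-5\right) \left(- \frac{1}{24}\right) - 3\right)^{2} \cdot 2 \cdot 1 = \left(\frac{5}{12} - 3\right)^{2} \cdot 2 \cdot 1 = \left(- \frac{31}{12}\right)^{2} \cdot 2 \cdot 1 = \frac{961}{144} \cdot 2 \cdot 1 = \frac{961}{72} \cdot 1 = \frac{961}{72}$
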